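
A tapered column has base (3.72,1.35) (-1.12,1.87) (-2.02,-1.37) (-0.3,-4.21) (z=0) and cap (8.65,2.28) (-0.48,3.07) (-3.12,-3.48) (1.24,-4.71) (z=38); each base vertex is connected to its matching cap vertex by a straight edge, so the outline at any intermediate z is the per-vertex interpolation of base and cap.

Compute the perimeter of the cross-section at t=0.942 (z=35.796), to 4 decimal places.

Perimeter at t=0.942: 30.1583

Cross-section at t=0.942: each vertex is (1-t)·p0[i] + t·p1[i].
  v1: (1-0.942)·(3.72,1.35) + 0.942·(8.65,2.28) = (8.3641,2.2261)
  v2: (1-0.942)·(-1.12,1.87) + 0.942·(-0.48,3.07) = (-0.5171,3.0004)
  v3: (1-0.942)·(-2.02,-1.37) + 0.942·(-3.12,-3.48) = (-3.0562,-3.3576)
  v4: (1-0.942)·(-0.3,-4.21) + 0.942·(1.24,-4.71) = (1.1507,-4.6810)
Perimeter = Σ |v_{i+1} − v_i|:
  edge 1→2: √(-8.8812² + 0.7743²) = 8.9149 (running 8.9149)
  edge 2→3: √(-2.5391² + -6.3580²) = 6.8463 (running 15.7611)
  edge 3→4: √(4.2069² + -1.3234²) = 4.4101 (running 20.1713)
  edge 4→1: √(7.2134² + 6.9071²) = 9.9870 (running 30.1583)
Perimeter = 30.1583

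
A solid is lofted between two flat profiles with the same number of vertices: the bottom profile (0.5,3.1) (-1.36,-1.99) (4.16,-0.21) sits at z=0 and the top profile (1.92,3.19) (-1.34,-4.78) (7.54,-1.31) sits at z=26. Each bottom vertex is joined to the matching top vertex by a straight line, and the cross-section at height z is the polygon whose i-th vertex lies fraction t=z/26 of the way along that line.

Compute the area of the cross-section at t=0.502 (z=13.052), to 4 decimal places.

Cross-section at t=0.502: each vertex is (1-t)·p0[i] + t·p1[i].
  v1: (1-0.502)·(0.5,3.1) + 0.502·(1.92,3.19) = (1.2128,3.1452)
  v2: (1-0.502)·(-1.36,-1.99) + 0.502·(-1.34,-4.78) = (-1.3500,-3.3906)
  v3: (1-0.502)·(4.16,-0.21) + 0.502·(7.54,-1.31) = (5.8568,-0.7622)
Shoelace sum Σ(x_i·y_{i+1} − x_{i+1}·y_i):
  i=1: 1.2128·-3.3906 − -1.3500·3.1452 = +0.1336 (running +0.1336)
  i=2: -1.3500·-0.7622 − 5.8568·-3.3906 = +20.8868 (running +21.0204)
  i=3: 5.8568·3.1452 − 1.2128·-0.7622 = +19.3450 (running +40.3654)
Area = |Σ|/2 = |40.3654|/2 = 20.1827

Area at t=0.502: 20.1827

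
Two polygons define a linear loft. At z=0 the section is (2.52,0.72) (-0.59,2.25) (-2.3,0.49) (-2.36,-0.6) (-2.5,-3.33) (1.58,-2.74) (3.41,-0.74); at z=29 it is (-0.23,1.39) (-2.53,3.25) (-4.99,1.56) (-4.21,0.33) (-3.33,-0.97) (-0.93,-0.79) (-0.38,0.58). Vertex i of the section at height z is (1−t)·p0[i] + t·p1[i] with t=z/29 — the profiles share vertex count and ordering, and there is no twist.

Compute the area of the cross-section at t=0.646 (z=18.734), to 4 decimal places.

Cross-section at t=0.646: each vertex is (1-t)·p0[i] + t·p1[i].
  v1: (1-0.646)·(2.52,0.72) + 0.646·(-0.23,1.39) = (0.7435,1.1528)
  v2: (1-0.646)·(-0.59,2.25) + 0.646·(-2.53,3.25) = (-1.8432,2.8960)
  v3: (1-0.646)·(-2.3,0.49) + 0.646·(-4.99,1.56) = (-4.0377,1.1812)
  v4: (1-0.646)·(-2.36,-0.6) + 0.646·(-4.21,0.33) = (-3.5551,0.0008)
  v5: (1-0.646)·(-2.5,-3.33) + 0.646·(-3.33,-0.97) = (-3.0362,-1.8054)
  v6: (1-0.646)·(1.58,-2.74) + 0.646·(-0.93,-0.79) = (-0.0415,-1.4803)
  v7: (1-0.646)·(3.41,-0.74) + 0.646·(-0.38,0.58) = (0.9617,0.1127)
Shoelace sum Σ(x_i·y_{i+1} − x_{i+1}·y_i):
  i=1: 0.7435·2.8960 − -1.8432·1.1528 = +4.2781 (running +4.2781)
  i=2: -1.8432·1.1812 − -4.0377·2.8960 = +9.5160 (running +13.7941)
  i=3: -4.0377·0.0008 − -3.5551·1.1812 = +4.1962 (running +17.9903)
  i=4: -3.5551·-1.8054 − -3.0362·0.0008 = +6.4209 (running +24.4112)
  i=5: -3.0362·-1.4803 − -0.0415·-1.8054 = +4.4196 (running +28.8308)
  i=6: -0.0415·0.1127 − 0.9617·-1.4803 = +1.4189 (running +30.2497)
  i=7: 0.9617·1.1528 − 0.7435·0.1127 = +1.0248 (running +31.2745)
Area = |Σ|/2 = |31.2745|/2 = 15.6373

Area at t=0.646: 15.6373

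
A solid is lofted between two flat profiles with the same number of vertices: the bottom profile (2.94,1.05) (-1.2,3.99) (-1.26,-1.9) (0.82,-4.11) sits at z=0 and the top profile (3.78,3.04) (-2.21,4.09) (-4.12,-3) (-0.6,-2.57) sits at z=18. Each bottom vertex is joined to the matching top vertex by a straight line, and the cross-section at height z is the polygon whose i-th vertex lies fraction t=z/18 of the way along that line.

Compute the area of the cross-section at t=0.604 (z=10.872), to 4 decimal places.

Cross-section at t=0.604: each vertex is (1-t)·p0[i] + t·p1[i].
  v1: (1-0.604)·(2.94,1.05) + 0.604·(3.78,3.04) = (3.4474,2.2520)
  v2: (1-0.604)·(-1.2,3.99) + 0.604·(-2.21,4.09) = (-1.8100,4.0504)
  v3: (1-0.604)·(-1.26,-1.9) + 0.604·(-4.12,-3) = (-2.9874,-2.5644)
  v4: (1-0.604)·(0.82,-4.11) + 0.604·(-0.6,-2.57) = (-0.0377,-3.1798)
Shoelace sum Σ(x_i·y_{i+1} − x_{i+1}·y_i):
  i=1: 3.4474·4.0504 − -1.8100·2.2520 = +18.0393 (running +18.0393)
  i=2: -1.8100·-2.5644 − -2.9874·4.0504 = +16.7420 (running +34.7813)
  i=3: -2.9874·-3.1798 − -0.0377·-2.5644 = +9.4030 (running +44.1843)
  i=4: -0.0377·2.2520 − 3.4474·-3.1798 = +10.8772 (running +55.0615)
Area = |Σ|/2 = |55.0615|/2 = 27.5307

Area at t=0.604: 27.5307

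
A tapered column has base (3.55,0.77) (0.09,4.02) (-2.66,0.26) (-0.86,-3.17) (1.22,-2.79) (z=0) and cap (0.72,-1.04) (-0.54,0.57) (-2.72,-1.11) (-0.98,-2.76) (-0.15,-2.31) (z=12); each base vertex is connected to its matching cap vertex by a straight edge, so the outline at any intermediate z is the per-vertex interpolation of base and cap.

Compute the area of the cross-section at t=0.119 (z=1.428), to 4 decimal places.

Cross-section at t=0.119: each vertex is (1-t)·p0[i] + t·p1[i].
  v1: (1-0.119)·(3.55,0.77) + 0.119·(0.72,-1.04) = (3.2132,0.5546)
  v2: (1-0.119)·(0.09,4.02) + 0.119·(-0.54,0.57) = (0.0150,3.6094)
  v3: (1-0.119)·(-2.66,0.26) + 0.119·(-2.72,-1.11) = (-2.6671,0.0970)
  v4: (1-0.119)·(-0.86,-3.17) + 0.119·(-0.98,-2.76) = (-0.8743,-3.1212)
  v5: (1-0.119)·(1.22,-2.79) + 0.119·(-0.15,-2.31) = (1.0570,-2.7329)
Shoelace sum Σ(x_i·y_{i+1} − x_{i+1}·y_i):
  i=1: 3.2132·3.6094 − 0.0150·0.5546 = +11.5897 (running +11.5897)
  i=2: 0.0150·0.0970 − -2.6671·3.6094 = +9.6284 (running +21.2180)
  i=3: -2.6671·-3.1212 − -0.8743·0.0970 = +8.4095 (running +29.6275)
  i=4: -0.8743·-2.7329 − 1.0570·-3.1212 = +5.6883 (running +35.3158)
  i=5: 1.0570·0.5546 − 3.2132·-2.7329 = +9.3676 (running +44.6834)
Area = |Σ|/2 = |44.6834|/2 = 22.3417

Area at t=0.119: 22.3417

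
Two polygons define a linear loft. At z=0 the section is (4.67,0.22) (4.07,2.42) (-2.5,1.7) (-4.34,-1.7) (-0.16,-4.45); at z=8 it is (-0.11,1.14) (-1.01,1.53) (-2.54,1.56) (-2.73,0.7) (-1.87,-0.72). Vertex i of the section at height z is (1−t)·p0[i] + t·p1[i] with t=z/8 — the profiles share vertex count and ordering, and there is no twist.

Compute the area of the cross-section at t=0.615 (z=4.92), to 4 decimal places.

Area at t=0.615: 12.2263

Cross-section at t=0.615: each vertex is (1-t)·p0[i] + t·p1[i].
  v1: (1-0.615)·(4.67,0.22) + 0.615·(-0.11,1.14) = (1.7303,0.7858)
  v2: (1-0.615)·(4.07,2.42) + 0.615·(-1.01,1.53) = (0.9458,1.8726)
  v3: (1-0.615)·(-2.5,1.7) + 0.615·(-2.54,1.56) = (-2.5246,1.6139)
  v4: (1-0.615)·(-4.34,-1.7) + 0.615·(-2.73,0.7) = (-3.3498,-0.2240)
  v5: (1-0.615)·(-0.16,-4.45) + 0.615·(-1.87,-0.72) = (-1.2117,-2.1561)
Shoelace sum Σ(x_i·y_{i+1} − x_{i+1}·y_i):
  i=1: 1.7303·1.8726 − 0.9458·0.7858 = +2.4970 (running +2.4970)
  i=2: 0.9458·1.6139 − -2.5246·1.8726 = +6.2541 (running +8.7512)
  i=3: -2.5246·-0.2240 − -3.3498·1.6139 = +5.9718 (running +14.7230)
  i=4: -3.3498·-2.1561 − -1.2117·-0.2240 = +6.9510 (running +21.6740)
  i=5: -1.2117·0.7858 − 1.7303·-2.1561 = +2.7785 (running +24.4525)
Area = |Σ|/2 = |24.4525|/2 = 12.2263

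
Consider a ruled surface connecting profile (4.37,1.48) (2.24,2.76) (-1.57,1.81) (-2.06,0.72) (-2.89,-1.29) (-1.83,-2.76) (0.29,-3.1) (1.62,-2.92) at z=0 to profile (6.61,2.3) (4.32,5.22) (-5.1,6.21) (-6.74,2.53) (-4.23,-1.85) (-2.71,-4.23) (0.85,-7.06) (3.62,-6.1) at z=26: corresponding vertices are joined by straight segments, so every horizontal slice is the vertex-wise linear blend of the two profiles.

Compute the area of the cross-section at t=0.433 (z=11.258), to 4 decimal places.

Area at t=0.433: 59.1137

Cross-section at t=0.433: each vertex is (1-t)·p0[i] + t·p1[i].
  v1: (1-0.433)·(4.37,1.48) + 0.433·(6.61,2.3) = (5.3399,1.8351)
  v2: (1-0.433)·(2.24,2.76) + 0.433·(4.32,5.22) = (3.1406,3.8252)
  v3: (1-0.433)·(-1.57,1.81) + 0.433·(-5.1,6.21) = (-3.0985,3.7152)
  v4: (1-0.433)·(-2.06,0.72) + 0.433·(-6.74,2.53) = (-4.0864,1.5037)
  v5: (1-0.433)·(-2.89,-1.29) + 0.433·(-4.23,-1.85) = (-3.4702,-1.5325)
  v6: (1-0.433)·(-1.83,-2.76) + 0.433·(-2.71,-4.23) = (-2.2110,-3.3965)
  v7: (1-0.433)·(0.29,-3.1) + 0.433·(0.85,-7.06) = (0.5325,-4.8147)
  v8: (1-0.433)·(1.62,-2.92) + 0.433·(3.62,-6.1) = (2.4860,-4.2969)
Shoelace sum Σ(x_i·y_{i+1} − x_{i+1}·y_i):
  i=1: 5.3399·3.8252 − 3.1406·1.8351 = +14.6629 (running +14.6629)
  i=2: 3.1406·3.7152 − -3.0985·3.8252 = +23.5204 (running +38.1833)
  i=3: -3.0985·1.5037 − -4.0864·3.7152 = +10.5226 (running +48.7059)
  i=4: -4.0864·-1.5325 − -3.4702·1.5037 = +11.4807 (running +60.1866)
  i=5: -3.4702·-3.3965 − -2.2110·-1.5325 = +8.3983 (running +68.5849)
  i=6: -2.2110·-4.8147 − 0.5325·-3.3965 = +12.4540 (running +81.0389)
  i=7: 0.5325·-4.2969 − 2.4860·-4.8147 = +9.6813 (running +90.7201)
  i=8: 2.4860·1.8351 − 5.3399·-4.2969 = +27.5073 (running +118.2274)
Area = |Σ|/2 = |118.2274|/2 = 59.1137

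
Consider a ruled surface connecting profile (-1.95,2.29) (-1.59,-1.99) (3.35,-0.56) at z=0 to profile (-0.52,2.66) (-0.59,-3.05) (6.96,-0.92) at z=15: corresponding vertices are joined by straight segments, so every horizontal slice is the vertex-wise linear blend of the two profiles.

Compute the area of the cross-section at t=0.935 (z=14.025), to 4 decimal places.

Area at t=0.935: 20.6841

Cross-section at t=0.935: each vertex is (1-t)·p0[i] + t·p1[i].
  v1: (1-0.935)·(-1.95,2.29) + 0.935·(-0.52,2.66) = (-0.6129,2.6360)
  v2: (1-0.935)·(-1.59,-1.99) + 0.935·(-0.59,-3.05) = (-0.6550,-2.9811)
  v3: (1-0.935)·(3.35,-0.56) + 0.935·(6.96,-0.92) = (6.7253,-0.8966)
Shoelace sum Σ(x_i·y_{i+1} − x_{i+1}·y_i):
  i=1: -0.6129·-2.9811 − -0.6550·2.6360 = +3.5538 (running +3.5538)
  i=2: -0.6550·-0.8966 − 6.7253·-2.9811 = +20.6362 (running +24.1900)
  i=3: 6.7253·2.6360 − -0.6129·-0.8966 = +17.1781 (running +41.3681)
Area = |Σ|/2 = |41.3681|/2 = 20.6841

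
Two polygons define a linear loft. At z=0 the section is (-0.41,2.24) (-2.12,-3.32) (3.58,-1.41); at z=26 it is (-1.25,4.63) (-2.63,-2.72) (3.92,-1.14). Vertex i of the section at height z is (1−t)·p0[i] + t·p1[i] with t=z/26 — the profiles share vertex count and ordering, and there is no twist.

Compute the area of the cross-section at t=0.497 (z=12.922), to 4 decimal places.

Area at t=0.497: 18.3941

Cross-section at t=0.497: each vertex is (1-t)·p0[i] + t·p1[i].
  v1: (1-0.497)·(-0.41,2.24) + 0.497·(-1.25,4.63) = (-0.8275,3.4278)
  v2: (1-0.497)·(-2.12,-3.32) + 0.497·(-2.63,-2.72) = (-2.3735,-3.0218)
  v3: (1-0.497)·(3.58,-1.41) + 0.497·(3.92,-1.14) = (3.7490,-1.2758)
Shoelace sum Σ(x_i·y_{i+1} − x_{i+1}·y_i):
  i=1: -0.8275·-3.0218 − -2.3735·3.4278 = +10.6363 (running +10.6363)
  i=2: -2.3735·-1.2758 − 3.7490·-3.0218 = +14.3568 (running +24.9931)
  i=3: 3.7490·3.4278 − -0.8275·-1.2758 = +11.7952 (running +36.7883)
Area = |Σ|/2 = |36.7883|/2 = 18.3941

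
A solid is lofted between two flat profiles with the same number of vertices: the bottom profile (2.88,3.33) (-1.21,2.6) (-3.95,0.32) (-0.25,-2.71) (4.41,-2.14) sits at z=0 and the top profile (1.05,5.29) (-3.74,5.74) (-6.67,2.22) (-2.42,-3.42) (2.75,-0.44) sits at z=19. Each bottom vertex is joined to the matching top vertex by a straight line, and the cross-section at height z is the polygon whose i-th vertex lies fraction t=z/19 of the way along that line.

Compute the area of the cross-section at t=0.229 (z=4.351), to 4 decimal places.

Cross-section at t=0.229: each vertex is (1-t)·p0[i] + t·p1[i].
  v1: (1-0.229)·(2.88,3.33) + 0.229·(1.05,5.29) = (2.4609,3.7788)
  v2: (1-0.229)·(-1.21,2.6) + 0.229·(-3.74,5.74) = (-1.7894,3.3191)
  v3: (1-0.229)·(-3.95,0.32) + 0.229·(-6.67,2.22) = (-4.5729,0.7551)
  v4: (1-0.229)·(-0.25,-2.71) + 0.229·(-2.42,-3.42) = (-0.7469,-2.8726)
  v5: (1-0.229)·(4.41,-2.14) + 0.229·(2.75,-0.44) = (4.0299,-1.7507)
Shoelace sum Σ(x_i·y_{i+1} − x_{i+1}·y_i):
  i=1: 2.4609·3.3191 − -1.7894·3.7788 = +14.9297 (running +14.9297)
  i=2: -1.7894·0.7551 − -4.5729·3.3191 = +13.8265 (running +28.7562)
  i=3: -4.5729·-2.8726 − -0.7469·0.7551 = +13.7000 (running +42.4562)
  i=4: -0.7469·-1.7507 − 4.0299·-2.8726 = +12.8838 (running +55.3400)
  i=5: 4.0299·3.7788 − 2.4609·-1.7507 = +19.5365 (running +74.8766)
Area = |Σ|/2 = |74.8766|/2 = 37.4383

Area at t=0.229: 37.4383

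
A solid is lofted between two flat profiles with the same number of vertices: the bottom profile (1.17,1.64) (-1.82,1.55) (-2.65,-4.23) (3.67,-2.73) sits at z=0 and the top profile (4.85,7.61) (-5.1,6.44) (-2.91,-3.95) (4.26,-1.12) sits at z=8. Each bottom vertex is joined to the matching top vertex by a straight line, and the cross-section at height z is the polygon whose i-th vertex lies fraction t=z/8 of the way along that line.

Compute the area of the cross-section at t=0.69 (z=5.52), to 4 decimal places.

Cross-section at t=0.69: each vertex is (1-t)·p0[i] + t·p1[i].
  v1: (1-0.69)·(1.17,1.64) + 0.69·(4.85,7.61) = (3.7092,5.7593)
  v2: (1-0.69)·(-1.82,1.55) + 0.69·(-5.1,6.44) = (-4.0832,4.9241)
  v3: (1-0.69)·(-2.65,-4.23) + 0.69·(-2.91,-3.95) = (-2.8294,-4.0368)
  v4: (1-0.69)·(3.67,-2.73) + 0.69·(4.26,-1.12) = (4.0771,-1.6191)
Shoelace sum Σ(x_i·y_{i+1} − x_{i+1}·y_i):
  i=1: 3.7092·4.9241 − -4.0832·5.7593 = +41.7808 (running +41.7808)
  i=2: -4.0832·-4.0368 − -2.8294·4.9241 = +30.4153 (running +72.1962)
  i=3: -2.8294·-1.6191 − 4.0771·-4.0368 = +21.0395 (running +93.2357)
  i=4: 4.0771·5.7593 − 3.7092·-1.6191 = +29.4868 (running +122.7225)
Area = |Σ|/2 = |122.7225|/2 = 61.3612

Area at t=0.69: 61.3612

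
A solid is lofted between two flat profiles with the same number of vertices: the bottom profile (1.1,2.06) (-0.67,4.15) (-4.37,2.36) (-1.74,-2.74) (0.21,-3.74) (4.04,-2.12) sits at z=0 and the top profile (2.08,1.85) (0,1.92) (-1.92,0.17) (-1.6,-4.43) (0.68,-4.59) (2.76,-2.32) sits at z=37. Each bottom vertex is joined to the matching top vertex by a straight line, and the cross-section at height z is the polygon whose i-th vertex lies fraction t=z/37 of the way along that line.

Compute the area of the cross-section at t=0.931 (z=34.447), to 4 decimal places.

Cross-section at t=0.931: each vertex is (1-t)·p0[i] + t·p1[i].
  v1: (1-0.931)·(1.1,2.06) + 0.931·(2.08,1.85) = (2.0124,1.8645)
  v2: (1-0.931)·(-0.67,4.15) + 0.931·(0,1.92) = (-0.0462,2.0739)
  v3: (1-0.931)·(-4.37,2.36) + 0.931·(-1.92,0.17) = (-2.0890,0.3211)
  v4: (1-0.931)·(-1.74,-2.74) + 0.931·(-1.6,-4.43) = (-1.6097,-4.3134)
  v5: (1-0.931)·(0.21,-3.74) + 0.931·(0.68,-4.59) = (0.6476,-4.5313)
  v6: (1-0.931)·(4.04,-2.12) + 0.931·(2.76,-2.32) = (2.8483,-2.3062)
Shoelace sum Σ(x_i·y_{i+1} − x_{i+1}·y_i):
  i=1: 2.0124·2.0739 − -0.0462·1.8645 = +4.2596 (running +4.2596)
  i=2: -0.0462·0.3211 − -2.0890·2.0739 = +4.3176 (running +8.5772)
  i=3: -2.0890·-4.3134 − -1.6097·0.3211 = +9.5278 (running +18.1049)
  i=4: -1.6097·-4.5313 − 0.6476·-4.3134 = +10.0872 (running +28.1921)
  i=5: 0.6476·-2.3062 − 2.8483·-4.5313 = +11.4133 (running +39.6054)
  i=6: 2.8483·1.8645 − 2.0124·-2.3062 = +9.9516 (running +49.5570)
Area = |Σ|/2 = |49.5570|/2 = 24.7785

Area at t=0.931: 24.7785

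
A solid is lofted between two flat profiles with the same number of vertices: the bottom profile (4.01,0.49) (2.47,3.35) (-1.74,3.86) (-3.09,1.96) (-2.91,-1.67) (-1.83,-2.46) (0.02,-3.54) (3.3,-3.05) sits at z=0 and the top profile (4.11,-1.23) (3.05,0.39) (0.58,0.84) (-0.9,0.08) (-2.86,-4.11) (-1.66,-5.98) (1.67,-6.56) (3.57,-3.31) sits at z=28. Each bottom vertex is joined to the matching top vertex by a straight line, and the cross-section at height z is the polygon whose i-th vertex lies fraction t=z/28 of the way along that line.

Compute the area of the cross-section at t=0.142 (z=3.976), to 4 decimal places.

Cross-section at t=0.142: each vertex is (1-t)·p0[i] + t·p1[i].
  v1: (1-0.142)·(4.01,0.49) + 0.142·(4.11,-1.23) = (4.0242,0.2458)
  v2: (1-0.142)·(2.47,3.35) + 0.142·(3.05,0.39) = (2.5524,2.9297)
  v3: (1-0.142)·(-1.74,3.86) + 0.142·(0.58,0.84) = (-1.4106,3.4312)
  v4: (1-0.142)·(-3.09,1.96) + 0.142·(-0.9,0.08) = (-2.7790,1.6930)
  v5: (1-0.142)·(-2.91,-1.67) + 0.142·(-2.86,-4.11) = (-2.9029,-2.0165)
  v6: (1-0.142)·(-1.83,-2.46) + 0.142·(-1.66,-5.98) = (-1.8059,-2.9598)
  v7: (1-0.142)·(0.02,-3.54) + 0.142·(1.67,-6.56) = (0.2543,-3.9688)
  v8: (1-0.142)·(3.3,-3.05) + 0.142·(3.57,-3.31) = (3.3383,-3.0869)
Shoelace sum Σ(x_i·y_{i+1} − x_{i+1}·y_i):
  i=1: 4.0242·2.9297 − 2.5524·0.2458 = +11.1624 (running +11.1624)
  i=2: 2.5524·3.4312 − -1.4106·2.9297 = +12.8900 (running +24.0524)
  i=3: -1.4106·1.6930 − -2.7790·3.4312 = +7.1471 (running +31.1995)
  i=4: -2.7790·-2.0165 − -2.9029·1.6930 = +10.5186 (running +41.7181)
  i=5: -2.9029·-2.9598 − -1.8059·-2.0165 = +4.9506 (running +46.6687)
  i=6: -1.8059·-3.9688 − 0.2543·-2.9598 = +7.9199 (running +54.5886)
  i=7: 0.2543·-3.0869 − 3.3383·-3.9688 = +12.4643 (running +67.0529)
  i=8: 3.3383·0.2458 − 4.0242·-3.0869 = +13.2428 (running +80.2957)
Area = |Σ|/2 = |80.2957|/2 = 40.1479

Area at t=0.142: 40.1479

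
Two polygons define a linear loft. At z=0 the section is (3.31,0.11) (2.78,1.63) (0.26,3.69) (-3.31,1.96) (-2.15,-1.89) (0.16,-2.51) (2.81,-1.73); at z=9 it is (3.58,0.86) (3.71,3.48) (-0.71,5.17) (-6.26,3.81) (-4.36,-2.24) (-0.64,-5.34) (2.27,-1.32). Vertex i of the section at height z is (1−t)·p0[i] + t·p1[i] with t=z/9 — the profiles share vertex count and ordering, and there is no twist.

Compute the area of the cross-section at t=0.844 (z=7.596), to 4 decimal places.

Cross-section at t=0.844: each vertex is (1-t)·p0[i] + t·p1[i].
  v1: (1-0.844)·(3.31,0.11) + 0.844·(3.58,0.86) = (3.5379,0.7430)
  v2: (1-0.844)·(2.78,1.63) + 0.844·(3.71,3.48) = (3.5649,3.1914)
  v3: (1-0.844)·(0.26,3.69) + 0.844·(-0.71,5.17) = (-0.5587,4.9391)
  v4: (1-0.844)·(-3.31,1.96) + 0.844·(-6.26,3.81) = (-5.7998,3.5214)
  v5: (1-0.844)·(-2.15,-1.89) + 0.844·(-4.36,-2.24) = (-4.0152,-2.1854)
  v6: (1-0.844)·(0.16,-2.51) + 0.844·(-0.64,-5.34) = (-0.5152,-4.8985)
  v7: (1-0.844)·(2.81,-1.73) + 0.844·(2.27,-1.32) = (2.3542,-1.3840)
Shoelace sum Σ(x_i·y_{i+1} − x_{i+1}·y_i):
  i=1: 3.5379·3.1914 − 3.5649·0.7430 = +8.6421 (running +8.6421)
  i=2: 3.5649·4.9391 − -0.5587·3.1914 = +19.3905 (running +28.0326)
  i=3: -0.5587·3.5214 − -5.7998·4.9391 = +26.6786 (running +54.7112)
  i=4: -5.7998·-2.1854 − -4.0152·3.5214 = +26.8141 (running +81.5253)
  i=5: -4.0152·-4.8985 − -0.5152·-2.1854 = +18.5428 (running +100.0681)
  i=6: -0.5152·-1.3840 − 2.3542·-4.8985 = +12.2453 (running +112.3134)
  i=7: 2.3542·0.7430 − 3.5379·-1.3840 = +6.6455 (running +118.9589)
Area = |Σ|/2 = |118.9589|/2 = 59.4795

Area at t=0.844: 59.4795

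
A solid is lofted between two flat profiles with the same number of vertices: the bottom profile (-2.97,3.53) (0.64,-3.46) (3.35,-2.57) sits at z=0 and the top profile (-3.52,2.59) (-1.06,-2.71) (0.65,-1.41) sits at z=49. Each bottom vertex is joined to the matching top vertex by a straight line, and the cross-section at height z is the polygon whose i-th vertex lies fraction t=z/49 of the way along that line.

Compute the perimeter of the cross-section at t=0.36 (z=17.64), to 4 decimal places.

Perimeter at t=0.36: 17.4078

Cross-section at t=0.36: each vertex is (1-t)·p0[i] + t·p1[i].
  v1: (1-0.36)·(-2.97,3.53) + 0.36·(-3.52,2.59) = (-3.1680,3.1916)
  v2: (1-0.36)·(0.64,-3.46) + 0.36·(-1.06,-2.71) = (0.0280,-3.1900)
  v3: (1-0.36)·(3.35,-2.57) + 0.36·(0.65,-1.41) = (2.3780,-2.1524)
Perimeter = Σ |v_{i+1} − v_i|:
  edge 1→2: √(3.1960² + -6.3816²) = 7.1372 (running 7.1372)
  edge 2→3: √(2.3500² + 1.0376²) = 2.5689 (running 9.7060)
  edge 3→1: √(-5.5460² + 5.3440²) = 7.7017 (running 17.4078)
Perimeter = 17.4078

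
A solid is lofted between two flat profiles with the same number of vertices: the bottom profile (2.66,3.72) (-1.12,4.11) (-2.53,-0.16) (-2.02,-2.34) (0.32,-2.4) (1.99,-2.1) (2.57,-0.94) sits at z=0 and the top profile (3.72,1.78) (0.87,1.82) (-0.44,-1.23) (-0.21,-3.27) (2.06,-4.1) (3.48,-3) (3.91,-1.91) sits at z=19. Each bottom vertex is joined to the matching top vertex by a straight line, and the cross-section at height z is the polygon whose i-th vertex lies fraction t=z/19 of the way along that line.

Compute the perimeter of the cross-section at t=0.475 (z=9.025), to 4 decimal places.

Perimeter at t=0.475: 18.9018

Cross-section at t=0.475: each vertex is (1-t)·p0[i] + t·p1[i].
  v1: (1-0.475)·(2.66,3.72) + 0.475·(3.72,1.78) = (3.1635,2.7985)
  v2: (1-0.475)·(-1.12,4.11) + 0.475·(0.87,1.82) = (-0.1748,3.0223)
  v3: (1-0.475)·(-2.53,-0.16) + 0.475·(-0.44,-1.23) = (-1.5373,-0.6682)
  v4: (1-0.475)·(-2.02,-2.34) + 0.475·(-0.21,-3.27) = (-1.1603,-2.7817)
  v5: (1-0.475)·(0.32,-2.4) + 0.475·(2.06,-4.1) = (1.1465,-3.2075)
  v6: (1-0.475)·(1.99,-2.1) + 0.475·(3.48,-3) = (2.6978,-2.5275)
  v7: (1-0.475)·(2.57,-0.94) + 0.475·(3.91,-1.91) = (3.2065,-1.4007)
Perimeter = Σ |v_{i+1} − v_i|:
  edge 1→2: √(-3.3382² + 0.2237²) = 3.3457 (running 3.3457)
  edge 2→3: √(-1.3625² + -3.6905²) = 3.9340 (running 7.2797)
  edge 3→4: √(0.3770² + -2.1135²) = 2.1469 (running 9.4266)
  edge 4→5: √(2.3068² + -0.4257²) = 2.3457 (running 11.7723)
  edge 5→6: √(1.5513² + 0.6800²) = 1.6937 (running 13.4660)
  edge 6→7: √(0.5088² + 1.1267²) = 1.2363 (running 14.7023)
  edge 7→1: √(-0.0430² + 4.1993²) = 4.1995 (running 18.9018)
Perimeter = 18.9018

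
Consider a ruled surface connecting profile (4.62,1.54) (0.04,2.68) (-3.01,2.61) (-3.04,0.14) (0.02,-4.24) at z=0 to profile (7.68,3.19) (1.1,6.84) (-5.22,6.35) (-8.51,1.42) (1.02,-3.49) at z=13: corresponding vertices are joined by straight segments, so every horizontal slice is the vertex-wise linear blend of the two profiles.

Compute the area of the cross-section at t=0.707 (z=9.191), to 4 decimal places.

Area at t=0.707: 74.6776

Cross-section at t=0.707: each vertex is (1-t)·p0[i] + t·p1[i].
  v1: (1-0.707)·(4.62,1.54) + 0.707·(7.68,3.19) = (6.7834,2.7066)
  v2: (1-0.707)·(0.04,2.68) + 0.707·(1.1,6.84) = (0.7894,5.6211)
  v3: (1-0.707)·(-3.01,2.61) + 0.707·(-5.22,6.35) = (-4.5725,5.2542)
  v4: (1-0.707)·(-3.04,0.14) + 0.707·(-8.51,1.42) = (-6.9073,1.0450)
  v5: (1-0.707)·(0.02,-4.24) + 0.707·(1.02,-3.49) = (0.7270,-3.7098)
Shoelace sum Σ(x_i·y_{i+1} − x_{i+1}·y_i):
  i=1: 6.7834·5.6211 − 0.7894·2.7066 = +35.9938 (running +35.9938)
  i=2: 0.7894·5.2542 − -4.5725·5.6211 = +29.8502 (running +65.8440)
  i=3: -4.5725·1.0450 − -6.9073·5.2542 = +31.5141 (running +97.3581)
  i=4: -6.9073·-3.7098 − 0.7270·1.0450 = +24.8646 (running +122.2227)
  i=5: 0.7270·2.7066 − 6.7834·-3.7098 = +27.1325 (running +149.3552)
Area = |Σ|/2 = |149.3552|/2 = 74.6776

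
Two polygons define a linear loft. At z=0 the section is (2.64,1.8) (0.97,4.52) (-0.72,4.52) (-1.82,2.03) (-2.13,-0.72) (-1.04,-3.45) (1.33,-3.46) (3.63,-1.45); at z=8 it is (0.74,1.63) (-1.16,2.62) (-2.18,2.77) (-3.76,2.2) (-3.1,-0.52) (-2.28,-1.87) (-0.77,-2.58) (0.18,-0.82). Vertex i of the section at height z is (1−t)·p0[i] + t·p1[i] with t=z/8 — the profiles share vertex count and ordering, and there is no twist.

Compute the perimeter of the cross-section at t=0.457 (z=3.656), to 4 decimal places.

Cross-section at t=0.457: each vertex is (1-t)·p0[i] + t·p1[i].
  v1: (1-0.457)·(2.64,1.8) + 0.457·(0.74,1.63) = (1.7717,1.7223)
  v2: (1-0.457)·(0.97,4.52) + 0.457·(-1.16,2.62) = (-0.0034,3.6517)
  v3: (1-0.457)·(-0.72,4.52) + 0.457·(-2.18,2.77) = (-1.3872,3.7202)
  v4: (1-0.457)·(-1.82,2.03) + 0.457·(-3.76,2.2) = (-2.7066,2.1077)
  v5: (1-0.457)·(-2.13,-0.72) + 0.457·(-3.1,-0.52) = (-2.5733,-0.6286)
  v6: (1-0.457)·(-1.04,-3.45) + 0.457·(-2.28,-1.87) = (-1.6067,-2.7279)
  v7: (1-0.457)·(1.33,-3.46) + 0.457·(-0.77,-2.58) = (0.3703,-3.0578)
  v8: (1-0.457)·(3.63,-1.45) + 0.457·(0.18,-0.82) = (2.0534,-1.1621)
Perimeter = Σ |v_{i+1} − v_i|:
  edge 1→2: √(-1.7751² + 1.9294²) = 2.6217 (running 2.6217)
  edge 2→3: √(-1.3838² + 0.0685²) = 1.3855 (running 4.0073)
  edge 3→4: √(-1.3194² + -1.6126²) = 2.0835 (running 6.0908)
  edge 4→5: √(0.1333² + -2.7363²) = 2.7395 (running 8.8303)
  edge 5→6: √(0.9666² + -2.0993²) = 2.3112 (running 11.1415)
  edge 6→7: √(1.9770² + -0.3299²) = 2.0043 (running 13.1458)
  edge 7→8: √(1.6831² + 1.8957²) = 2.5351 (running 15.6809)
  edge 8→1: √(-0.2816² + 2.8844²) = 2.8981 (running 18.5790)
Perimeter = 18.5790

Perimeter at t=0.457: 18.5790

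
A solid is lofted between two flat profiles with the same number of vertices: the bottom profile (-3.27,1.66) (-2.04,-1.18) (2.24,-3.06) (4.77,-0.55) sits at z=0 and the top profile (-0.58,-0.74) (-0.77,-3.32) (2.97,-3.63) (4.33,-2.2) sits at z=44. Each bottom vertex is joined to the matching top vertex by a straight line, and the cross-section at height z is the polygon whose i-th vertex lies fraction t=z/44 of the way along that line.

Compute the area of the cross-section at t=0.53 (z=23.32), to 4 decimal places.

Cross-section at t=0.53: each vertex is (1-t)·p0[i] + t·p1[i].
  v1: (1-0.53)·(-3.27,1.66) + 0.53·(-0.58,-0.74) = (-1.8443,0.3880)
  v2: (1-0.53)·(-2.04,-1.18) + 0.53·(-0.77,-3.32) = (-1.3669,-2.3142)
  v3: (1-0.53)·(2.24,-3.06) + 0.53·(2.97,-3.63) = (2.6269,-3.3621)
  v4: (1-0.53)·(4.77,-0.55) + 0.53·(4.33,-2.2) = (4.5368,-1.4245)
Shoelace sum Σ(x_i·y_{i+1} − x_{i+1}·y_i):
  i=1: -1.8443·-2.3142 − -1.3669·0.3880 = +4.7984 (running +4.7984)
  i=2: -1.3669·-3.3621 − 2.6269·-2.3142 = +10.6748 (running +15.4733)
  i=3: 2.6269·-1.4245 − 4.5368·-3.3621 = +11.5112 (running +26.9844)
  i=4: 4.5368·0.3880 − -1.8443·-1.4245 = -0.8669 (running +26.1175)
Area = |Σ|/2 = |26.1175|/2 = 13.0587

Area at t=0.53: 13.0587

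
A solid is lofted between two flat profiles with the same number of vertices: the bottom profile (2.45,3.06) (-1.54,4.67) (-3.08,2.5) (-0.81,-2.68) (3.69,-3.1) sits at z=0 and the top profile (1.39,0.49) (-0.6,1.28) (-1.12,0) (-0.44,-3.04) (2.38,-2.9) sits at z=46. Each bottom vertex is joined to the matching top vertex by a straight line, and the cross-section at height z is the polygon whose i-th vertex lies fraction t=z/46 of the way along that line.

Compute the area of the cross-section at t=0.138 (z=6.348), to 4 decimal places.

Area at t=0.138: 30.0249

Cross-section at t=0.138: each vertex is (1-t)·p0[i] + t·p1[i].
  v1: (1-0.138)·(2.45,3.06) + 0.138·(1.39,0.49) = (2.3037,2.7053)
  v2: (1-0.138)·(-1.54,4.67) + 0.138·(-0.6,1.28) = (-1.4103,4.2022)
  v3: (1-0.138)·(-3.08,2.5) + 0.138·(-1.12,0) = (-2.8095,2.1550)
  v4: (1-0.138)·(-0.81,-2.68) + 0.138·(-0.44,-3.04) = (-0.7589,-2.7297)
  v5: (1-0.138)·(3.69,-3.1) + 0.138·(2.38,-2.9) = (3.5092,-3.0724)
Shoelace sum Σ(x_i·y_{i+1} − x_{i+1}·y_i):
  i=1: 2.3037·4.2022 − -1.4103·2.7053 = +13.4959 (running +13.4959)
  i=2: -1.4103·2.1550 − -2.8095·4.2022 = +8.7670 (running +22.2629)
  i=3: -2.8095·-2.7297 − -0.7589·2.1550 = +9.3046 (running +31.5675)
  i=4: -0.7589·-3.0724 − 3.5092·-2.7297 = +11.9108 (running +43.4783)
  i=5: 3.5092·2.7053 − 2.3037·-3.0724 = +16.5716 (running +60.0499)
Area = |Σ|/2 = |60.0499|/2 = 30.0249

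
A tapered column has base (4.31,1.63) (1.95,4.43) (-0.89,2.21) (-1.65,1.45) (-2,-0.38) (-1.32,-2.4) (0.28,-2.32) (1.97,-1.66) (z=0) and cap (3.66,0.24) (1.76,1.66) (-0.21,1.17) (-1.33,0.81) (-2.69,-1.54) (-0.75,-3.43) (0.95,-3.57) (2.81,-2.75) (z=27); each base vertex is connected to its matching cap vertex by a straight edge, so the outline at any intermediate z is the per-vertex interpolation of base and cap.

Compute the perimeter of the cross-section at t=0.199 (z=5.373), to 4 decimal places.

Perimeter at t=0.199: 19.2409

Cross-section at t=0.199: each vertex is (1-t)·p0[i] + t·p1[i].
  v1: (1-0.199)·(4.31,1.63) + 0.199·(3.66,0.24) = (4.1806,1.3534)
  v2: (1-0.199)·(1.95,4.43) + 0.199·(1.76,1.66) = (1.9122,3.8788)
  v3: (1-0.199)·(-0.89,2.21) + 0.199·(-0.21,1.17) = (-0.7547,2.0030)
  v4: (1-0.199)·(-1.65,1.45) + 0.199·(-1.33,0.81) = (-1.5863,1.3226)
  v5: (1-0.199)·(-2,-0.38) + 0.199·(-2.69,-1.54) = (-2.1373,-0.6108)
  v6: (1-0.199)·(-1.32,-2.4) + 0.199·(-0.75,-3.43) = (-1.2066,-2.6050)
  v7: (1-0.199)·(0.28,-2.32) + 0.199·(0.95,-3.57) = (0.4133,-2.5687)
  v8: (1-0.199)·(1.97,-1.66) + 0.199·(2.81,-2.75) = (2.1372,-1.8769)
Perimeter = Σ |v_{i+1} − v_i|:
  edge 1→2: √(-2.2685² + 2.5254²) = 3.3946 (running 3.3946)
  edge 2→3: √(-2.6669² + -1.8757²) = 3.2605 (running 6.6551)
  edge 3→4: √(-0.8316² + -0.6804²) = 1.0745 (running 7.7296)
  edge 4→5: √(-0.5510² + -1.9335²) = 2.0105 (running 9.7400)
  edge 5→6: √(0.9307² + -1.9941²) = 2.2006 (running 11.9407)
  edge 6→7: √(1.6199² + 0.0362²) = 1.6203 (running 13.5610)
  edge 7→8: √(1.7238² + 0.6918²) = 1.8575 (running 15.4185)
  edge 8→1: √(2.0435² + 3.2303²) = 3.8224 (running 19.2409)
Perimeter = 19.2409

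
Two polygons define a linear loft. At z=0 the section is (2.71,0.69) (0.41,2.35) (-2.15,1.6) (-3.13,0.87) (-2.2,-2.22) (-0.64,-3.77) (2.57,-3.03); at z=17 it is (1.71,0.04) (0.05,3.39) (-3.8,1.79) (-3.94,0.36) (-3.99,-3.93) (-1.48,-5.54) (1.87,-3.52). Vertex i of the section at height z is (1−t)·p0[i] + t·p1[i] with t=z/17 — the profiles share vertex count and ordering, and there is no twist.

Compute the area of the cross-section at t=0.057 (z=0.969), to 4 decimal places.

Area at t=0.057: 26.8379

Cross-section at t=0.057: each vertex is (1-t)·p0[i] + t·p1[i].
  v1: (1-0.057)·(2.71,0.69) + 0.057·(1.71,0.04) = (2.6530,0.6529)
  v2: (1-0.057)·(0.41,2.35) + 0.057·(0.05,3.39) = (0.3895,2.4093)
  v3: (1-0.057)·(-2.15,1.6) + 0.057·(-3.8,1.79) = (-2.2441,1.6108)
  v4: (1-0.057)·(-3.13,0.87) + 0.057·(-3.94,0.36) = (-3.1762,0.8409)
  v5: (1-0.057)·(-2.2,-2.22) + 0.057·(-3.99,-3.93) = (-2.3020,-2.3175)
  v6: (1-0.057)·(-0.64,-3.77) + 0.057·(-1.48,-5.54) = (-0.6879,-3.8709)
  v7: (1-0.057)·(2.57,-3.03) + 0.057·(1.87,-3.52) = (2.5301,-3.0579)
Shoelace sum Σ(x_i·y_{i+1} − x_{i+1}·y_i):
  i=1: 2.6530·2.4093 − 0.3895·0.6529 = +6.1375 (running +6.1375)
  i=2: 0.3895·1.6108 − -2.2441·2.4093 = +6.0339 (running +12.1714)
  i=3: -2.2441·0.8409 − -3.1762·1.6108 = +3.2292 (running +15.4006)
  i=4: -3.1762·-2.3175 − -2.3020·0.8409 = +9.2965 (running +24.6971)
  i=5: -2.3020·-3.8709 − -0.6879·-2.3175 = +7.3168 (running +32.0139)
  i=6: -0.6879·-3.0579 − 2.5301·-3.8709 = +11.8972 (running +43.9111)
  i=7: 2.5301·0.6529 − 2.6530·-3.0579 = +9.7647 (running +53.6759)
Area = |Σ|/2 = |53.6759|/2 = 26.8379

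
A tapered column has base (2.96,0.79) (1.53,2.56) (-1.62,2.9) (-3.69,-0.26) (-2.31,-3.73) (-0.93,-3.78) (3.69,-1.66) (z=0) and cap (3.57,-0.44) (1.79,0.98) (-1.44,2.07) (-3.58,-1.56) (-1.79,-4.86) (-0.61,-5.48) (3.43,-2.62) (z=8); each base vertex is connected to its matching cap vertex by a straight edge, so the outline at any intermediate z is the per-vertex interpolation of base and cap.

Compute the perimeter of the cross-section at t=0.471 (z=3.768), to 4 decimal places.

Cross-section at t=0.471: each vertex is (1-t)·p0[i] + t·p1[i].
  v1: (1-0.471)·(2.96,0.79) + 0.471·(3.57,-0.44) = (3.2473,0.2107)
  v2: (1-0.471)·(1.53,2.56) + 0.471·(1.79,0.98) = (1.6525,1.8158)
  v3: (1-0.471)·(-1.62,2.9) + 0.471·(-1.44,2.07) = (-1.5352,2.5091)
  v4: (1-0.471)·(-3.69,-0.26) + 0.471·(-3.58,-1.56) = (-3.6382,-0.8723)
  v5: (1-0.471)·(-2.31,-3.73) + 0.471·(-1.79,-4.86) = (-2.0651,-4.2622)
  v6: (1-0.471)·(-0.93,-3.78) + 0.471·(-0.61,-5.48) = (-0.7793,-4.5807)
  v7: (1-0.471)·(3.69,-1.66) + 0.471·(3.43,-2.62) = (3.5675,-2.1122)
Perimeter = Σ |v_{i+1} − v_i|:
  edge 1→2: √(-1.5948² + 1.6051²) = 2.2628 (running 2.2628)
  edge 2→3: √(-3.1877² + 0.6932²) = 3.2622 (running 5.5249)
  edge 3→4: √(-2.1030² + -3.3814²) = 3.9820 (running 9.5069)
  edge 4→5: √(1.5731² + -3.3899²) = 3.7372 (running 13.2441)
  edge 5→6: √(1.2858² + -0.3185²) = 1.3247 (running 14.5687)
  edge 6→7: √(4.3468² + 2.4685²) = 4.9989 (running 19.5676)
  edge 7→1: √(-0.3202² + 2.3228²) = 2.3448 (running 21.9124)
Perimeter = 21.9124

Perimeter at t=0.471: 21.9124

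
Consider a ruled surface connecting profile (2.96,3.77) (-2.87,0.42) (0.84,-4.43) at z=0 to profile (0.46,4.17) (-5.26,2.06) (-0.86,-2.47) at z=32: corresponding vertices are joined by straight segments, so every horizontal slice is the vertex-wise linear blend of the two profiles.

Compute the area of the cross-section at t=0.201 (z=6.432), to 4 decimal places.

Cross-section at t=0.201: each vertex is (1-t)·p0[i] + t·p1[i].
  v1: (1-0.201)·(2.96,3.77) + 0.201·(0.46,4.17) = (2.4575,3.8504)
  v2: (1-0.201)·(-2.87,0.42) + 0.201·(-5.26,2.06) = (-3.3504,0.7496)
  v3: (1-0.201)·(0.84,-4.43) + 0.201·(-0.86,-2.47) = (0.4983,-4.0360)
Shoelace sum Σ(x_i·y_{i+1} − x_{i+1}·y_i):
  i=1: 2.4575·0.7496 − -3.3504·3.8504 = +14.7426 (running +14.7426)
  i=2: -3.3504·-4.0360 − 0.4983·0.7496 = +13.1488 (running +27.8913)
  i=3: 0.4983·3.8504 − 2.4575·-4.0360 = +11.8372 (running +39.7286)
Area = |Σ|/2 = |39.7286|/2 = 19.8643

Area at t=0.201: 19.8643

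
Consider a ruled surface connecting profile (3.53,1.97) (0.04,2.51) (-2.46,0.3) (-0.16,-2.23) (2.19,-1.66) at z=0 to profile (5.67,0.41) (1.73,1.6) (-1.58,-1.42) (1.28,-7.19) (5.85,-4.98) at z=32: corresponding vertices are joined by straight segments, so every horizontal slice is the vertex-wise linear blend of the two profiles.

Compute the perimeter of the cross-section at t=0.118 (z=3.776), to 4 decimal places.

Perimeter at t=0.118: 17.5510

Cross-section at t=0.118: each vertex is (1-t)·p0[i] + t·p1[i].
  v1: (1-0.118)·(3.53,1.97) + 0.118·(5.67,0.41) = (3.7825,1.7859)
  v2: (1-0.118)·(0.04,2.51) + 0.118·(1.73,1.6) = (0.2394,2.4026)
  v3: (1-0.118)·(-2.46,0.3) + 0.118·(-1.58,-1.42) = (-2.3562,0.0970)
  v4: (1-0.118)·(-0.16,-2.23) + 0.118·(1.28,-7.19) = (0.0099,-2.8153)
  v5: (1-0.118)·(2.19,-1.66) + 0.118·(5.85,-4.98) = (2.6219,-2.0518)
Perimeter = Σ |v_{i+1} − v_i|:
  edge 1→2: √(-3.5431² + 0.6167²) = 3.5964 (running 3.5964)
  edge 2→3: √(-2.5956² + -2.3056²) = 3.4717 (running 7.0681)
  edge 3→4: √(2.3661² + -2.9123²) = 3.7523 (running 10.8204)
  edge 4→5: √(2.6120² + 0.7635²) = 2.7213 (running 13.5417)
  edge 5→1: √(1.1606² + 3.8377²) = 4.0093 (running 17.5510)
Perimeter = 17.5510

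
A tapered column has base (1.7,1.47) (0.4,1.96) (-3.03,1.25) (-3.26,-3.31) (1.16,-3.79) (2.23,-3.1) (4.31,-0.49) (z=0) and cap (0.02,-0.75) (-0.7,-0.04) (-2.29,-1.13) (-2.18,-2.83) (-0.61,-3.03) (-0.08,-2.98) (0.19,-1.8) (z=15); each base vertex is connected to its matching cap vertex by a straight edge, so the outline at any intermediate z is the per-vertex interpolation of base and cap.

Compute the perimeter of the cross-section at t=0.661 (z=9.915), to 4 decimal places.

Cross-section at t=0.661: each vertex is (1-t)·p0[i] + t·p1[i].
  v1: (1-0.661)·(1.7,1.47) + 0.661·(0.02,-0.75) = (0.5895,0.0026)
  v2: (1-0.661)·(0.4,1.96) + 0.661·(-0.7,-0.04) = (-0.3271,0.6380)
  v3: (1-0.661)·(-3.03,1.25) + 0.661·(-2.29,-1.13) = (-2.5409,-0.3232)
  v4: (1-0.661)·(-3.26,-3.31) + 0.661·(-2.18,-2.83) = (-2.5461,-2.9927)
  v5: (1-0.661)·(1.16,-3.79) + 0.661·(-0.61,-3.03) = (-0.0100,-3.2876)
  v6: (1-0.661)·(2.23,-3.1) + 0.661·(-0.08,-2.98) = (0.7031,-3.0207)
  v7: (1-0.661)·(4.31,-0.49) + 0.661·(0.19,-1.8) = (1.5867,-1.3559)
Perimeter = Σ |v_{i+1} − v_i|:
  edge 1→2: √(-0.9166² + 0.6354²) = 1.1153 (running 1.1153)
  edge 2→3: √(-2.2138² + -0.9612²) = 2.4134 (running 3.5287)
  edge 3→4: √(-0.0053² + -2.6695²) = 2.6695 (running 6.1983)
  edge 4→5: √(2.5362² + -0.2949²) = 2.5532 (running 8.7515)
  edge 5→6: √(0.7131² + 0.2670²) = 0.7614 (running 9.5129)
  edge 6→7: √(0.8836² + 1.6648²) = 1.8847 (running 11.3977)
  edge 7→1: √(-0.9972² + 1.3585²) = 1.6852 (running 13.0828)
Perimeter = 13.0828

Perimeter at t=0.661: 13.0828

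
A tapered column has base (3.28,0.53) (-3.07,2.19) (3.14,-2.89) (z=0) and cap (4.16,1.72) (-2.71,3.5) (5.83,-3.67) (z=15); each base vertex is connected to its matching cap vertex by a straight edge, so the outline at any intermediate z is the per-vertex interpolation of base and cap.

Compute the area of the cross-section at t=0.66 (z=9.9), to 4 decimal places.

Cross-section at t=0.66: each vertex is (1-t)·p0[i] + t·p1[i].
  v1: (1-0.66)·(3.28,0.53) + 0.66·(4.16,1.72) = (3.8608,1.3154)
  v2: (1-0.66)·(-3.07,2.19) + 0.66·(-2.71,3.5) = (-2.8324,3.0546)
  v3: (1-0.66)·(3.14,-2.89) + 0.66·(5.83,-3.67) = (4.9154,-3.4048)
Shoelace sum Σ(x_i·y_{i+1} − x_{i+1}·y_i):
  i=1: 3.8608·3.0546 − -2.8324·1.3154 = +15.5189 (running +15.5189)
  i=2: -2.8324·-3.4048 − 4.9154·3.0546 = -5.3708 (running +10.1481)
  i=3: 4.9154·1.3154 − 3.8608·-3.4048 = +19.6110 (running +29.7591)
Area = |Σ|/2 = |29.7591|/2 = 14.8795

Area at t=0.66: 14.8795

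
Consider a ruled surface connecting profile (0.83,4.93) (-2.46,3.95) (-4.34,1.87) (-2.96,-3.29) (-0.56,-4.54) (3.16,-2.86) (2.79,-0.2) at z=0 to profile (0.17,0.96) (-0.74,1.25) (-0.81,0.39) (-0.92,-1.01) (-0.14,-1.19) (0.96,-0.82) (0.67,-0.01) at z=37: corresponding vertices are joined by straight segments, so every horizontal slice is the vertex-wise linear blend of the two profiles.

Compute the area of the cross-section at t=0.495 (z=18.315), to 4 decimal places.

Cross-section at t=0.495: each vertex is (1-t)·p0[i] + t·p1[i].
  v1: (1-0.495)·(0.83,4.93) + 0.495·(0.17,0.96) = (0.5033,2.9648)
  v2: (1-0.495)·(-2.46,3.95) + 0.495·(-0.74,1.25) = (-1.6086,2.6135)
  v3: (1-0.495)·(-4.34,1.87) + 0.495·(-0.81,0.39) = (-2.5926,1.1374)
  v4: (1-0.495)·(-2.96,-3.29) + 0.495·(-0.92,-1.01) = (-1.9502,-2.1614)
  v5: (1-0.495)·(-0.56,-4.54) + 0.495·(-0.14,-1.19) = (-0.3521,-2.8817)
  v6: (1-0.495)·(3.16,-2.86) + 0.495·(0.96,-0.82) = (2.0710,-1.8502)
  v7: (1-0.495)·(2.79,-0.2) + 0.495·(0.67,-0.01) = (1.7406,-0.1060)
Shoelace sum Σ(x_i·y_{i+1} − x_{i+1}·y_i):
  i=1: 0.5033·2.6135 − -1.6086·2.9648 = +6.0846 (running +6.0846)
  i=2: -1.6086·1.1374 − -2.5926·2.6135 = +4.9463 (running +11.0309)
  i=3: -2.5926·-2.1614 − -1.9502·1.1374 = +7.8219 (running +18.8528)
  i=4: -1.9502·-2.8817 − -0.3521·-2.1614 = +4.8590 (running +23.7118)
  i=5: -0.3521·-1.8502 − 2.0710·-2.8817 = +6.6196 (running +30.3313)
  i=6: 2.0710·-0.1060 − 1.7406·-1.8502 = +3.0010 (running +33.3324)
  i=7: 1.7406·2.9648 − 0.5033·-0.1060 = +5.2139 (running +38.5463)
Area = |Σ|/2 = |38.5463|/2 = 19.2732

Area at t=0.495: 19.2732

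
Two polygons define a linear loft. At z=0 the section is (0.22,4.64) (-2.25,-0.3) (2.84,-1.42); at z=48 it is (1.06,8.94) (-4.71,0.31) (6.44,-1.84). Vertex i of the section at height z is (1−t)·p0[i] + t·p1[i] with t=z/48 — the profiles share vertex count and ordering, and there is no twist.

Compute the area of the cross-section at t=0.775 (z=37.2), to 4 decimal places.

Area at t=0.775: 42.9881

Cross-section at t=0.775: each vertex is (1-t)·p0[i] + t·p1[i].
  v1: (1-0.775)·(0.22,4.64) + 0.775·(1.06,8.94) = (0.8710,7.9725)
  v2: (1-0.775)·(-2.25,-0.3) + 0.775·(-4.71,0.31) = (-4.1565,0.1728)
  v3: (1-0.775)·(2.84,-1.42) + 0.775·(6.44,-1.84) = (5.6300,-1.7455)
Shoelace sum Σ(x_i·y_{i+1} − x_{i+1}·y_i):
  i=1: 0.8710·0.1728 − -4.1565·7.9725 = +33.2882 (running +33.2882)
  i=2: -4.1565·-1.7455 − 5.6300·0.1728 = +6.2826 (running +39.5707)
  i=3: 5.6300·7.9725 − 0.8710·-1.7455 = +46.4055 (running +85.9763)
Area = |Σ|/2 = |85.9763|/2 = 42.9881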